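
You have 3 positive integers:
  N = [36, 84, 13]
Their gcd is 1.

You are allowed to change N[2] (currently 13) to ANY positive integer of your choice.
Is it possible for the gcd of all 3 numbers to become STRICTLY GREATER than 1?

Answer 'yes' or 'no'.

Answer: yes

Derivation:
Current gcd = 1
gcd of all OTHER numbers (without N[2]=13): gcd([36, 84]) = 12
The new gcd after any change is gcd(12, new_value).
This can be at most 12.
Since 12 > old gcd 1, the gcd CAN increase (e.g., set N[2] = 12).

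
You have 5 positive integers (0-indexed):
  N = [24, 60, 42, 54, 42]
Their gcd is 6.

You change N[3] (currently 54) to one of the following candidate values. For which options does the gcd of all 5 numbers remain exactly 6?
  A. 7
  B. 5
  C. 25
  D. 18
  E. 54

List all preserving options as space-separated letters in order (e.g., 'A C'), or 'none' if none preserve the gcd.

Old gcd = 6; gcd of others (without N[3]) = 6
New gcd for candidate v: gcd(6, v). Preserves old gcd iff gcd(6, v) = 6.
  Option A: v=7, gcd(6,7)=1 -> changes
  Option B: v=5, gcd(6,5)=1 -> changes
  Option C: v=25, gcd(6,25)=1 -> changes
  Option D: v=18, gcd(6,18)=6 -> preserves
  Option E: v=54, gcd(6,54)=6 -> preserves

Answer: D E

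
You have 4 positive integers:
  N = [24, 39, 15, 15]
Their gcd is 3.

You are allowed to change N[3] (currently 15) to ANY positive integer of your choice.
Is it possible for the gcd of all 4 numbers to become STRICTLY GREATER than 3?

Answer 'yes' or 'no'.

Current gcd = 3
gcd of all OTHER numbers (without N[3]=15): gcd([24, 39, 15]) = 3
The new gcd after any change is gcd(3, new_value).
This can be at most 3.
Since 3 = old gcd 3, the gcd can only stay the same or decrease.

Answer: no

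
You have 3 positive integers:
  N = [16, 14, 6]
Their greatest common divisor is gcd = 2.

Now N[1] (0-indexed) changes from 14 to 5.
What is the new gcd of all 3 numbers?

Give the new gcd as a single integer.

Answer: 1

Derivation:
Numbers: [16, 14, 6], gcd = 2
Change: index 1, 14 -> 5
gcd of the OTHER numbers (without index 1): gcd([16, 6]) = 2
New gcd = gcd(g_others, new_val) = gcd(2, 5) = 1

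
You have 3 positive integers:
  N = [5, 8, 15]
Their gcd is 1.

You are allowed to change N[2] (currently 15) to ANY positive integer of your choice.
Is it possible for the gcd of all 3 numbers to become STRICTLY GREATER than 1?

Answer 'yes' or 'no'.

Answer: no

Derivation:
Current gcd = 1
gcd of all OTHER numbers (without N[2]=15): gcd([5, 8]) = 1
The new gcd after any change is gcd(1, new_value).
This can be at most 1.
Since 1 = old gcd 1, the gcd can only stay the same or decrease.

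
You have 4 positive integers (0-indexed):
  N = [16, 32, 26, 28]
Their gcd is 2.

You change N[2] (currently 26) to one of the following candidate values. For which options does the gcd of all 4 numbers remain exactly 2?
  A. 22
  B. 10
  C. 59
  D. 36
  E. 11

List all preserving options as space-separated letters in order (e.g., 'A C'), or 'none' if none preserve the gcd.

Old gcd = 2; gcd of others (without N[2]) = 4
New gcd for candidate v: gcd(4, v). Preserves old gcd iff gcd(4, v) = 2.
  Option A: v=22, gcd(4,22)=2 -> preserves
  Option B: v=10, gcd(4,10)=2 -> preserves
  Option C: v=59, gcd(4,59)=1 -> changes
  Option D: v=36, gcd(4,36)=4 -> changes
  Option E: v=11, gcd(4,11)=1 -> changes

Answer: A B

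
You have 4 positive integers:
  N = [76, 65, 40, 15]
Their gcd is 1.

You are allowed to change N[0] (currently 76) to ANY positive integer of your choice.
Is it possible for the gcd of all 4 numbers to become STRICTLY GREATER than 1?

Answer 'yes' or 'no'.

Answer: yes

Derivation:
Current gcd = 1
gcd of all OTHER numbers (without N[0]=76): gcd([65, 40, 15]) = 5
The new gcd after any change is gcd(5, new_value).
This can be at most 5.
Since 5 > old gcd 1, the gcd CAN increase (e.g., set N[0] = 5).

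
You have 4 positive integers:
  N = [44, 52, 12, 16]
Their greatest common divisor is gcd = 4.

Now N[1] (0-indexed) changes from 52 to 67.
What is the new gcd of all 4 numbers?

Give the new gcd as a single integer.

Numbers: [44, 52, 12, 16], gcd = 4
Change: index 1, 52 -> 67
gcd of the OTHER numbers (without index 1): gcd([44, 12, 16]) = 4
New gcd = gcd(g_others, new_val) = gcd(4, 67) = 1

Answer: 1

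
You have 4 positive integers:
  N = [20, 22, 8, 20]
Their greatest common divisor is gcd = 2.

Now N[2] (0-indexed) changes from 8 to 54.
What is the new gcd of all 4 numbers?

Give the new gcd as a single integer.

Answer: 2

Derivation:
Numbers: [20, 22, 8, 20], gcd = 2
Change: index 2, 8 -> 54
gcd of the OTHER numbers (without index 2): gcd([20, 22, 20]) = 2
New gcd = gcd(g_others, new_val) = gcd(2, 54) = 2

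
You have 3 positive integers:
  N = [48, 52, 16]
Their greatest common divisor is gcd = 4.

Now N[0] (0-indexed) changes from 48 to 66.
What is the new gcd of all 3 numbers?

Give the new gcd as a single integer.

Answer: 2

Derivation:
Numbers: [48, 52, 16], gcd = 4
Change: index 0, 48 -> 66
gcd of the OTHER numbers (without index 0): gcd([52, 16]) = 4
New gcd = gcd(g_others, new_val) = gcd(4, 66) = 2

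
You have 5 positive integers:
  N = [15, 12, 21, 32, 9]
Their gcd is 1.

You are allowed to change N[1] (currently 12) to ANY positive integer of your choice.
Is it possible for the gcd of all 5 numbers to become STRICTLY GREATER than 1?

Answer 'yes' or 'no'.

Current gcd = 1
gcd of all OTHER numbers (without N[1]=12): gcd([15, 21, 32, 9]) = 1
The new gcd after any change is gcd(1, new_value).
This can be at most 1.
Since 1 = old gcd 1, the gcd can only stay the same or decrease.

Answer: no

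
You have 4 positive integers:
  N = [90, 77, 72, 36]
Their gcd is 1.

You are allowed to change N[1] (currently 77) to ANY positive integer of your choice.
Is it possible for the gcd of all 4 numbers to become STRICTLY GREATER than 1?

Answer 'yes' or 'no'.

Answer: yes

Derivation:
Current gcd = 1
gcd of all OTHER numbers (without N[1]=77): gcd([90, 72, 36]) = 18
The new gcd after any change is gcd(18, new_value).
This can be at most 18.
Since 18 > old gcd 1, the gcd CAN increase (e.g., set N[1] = 18).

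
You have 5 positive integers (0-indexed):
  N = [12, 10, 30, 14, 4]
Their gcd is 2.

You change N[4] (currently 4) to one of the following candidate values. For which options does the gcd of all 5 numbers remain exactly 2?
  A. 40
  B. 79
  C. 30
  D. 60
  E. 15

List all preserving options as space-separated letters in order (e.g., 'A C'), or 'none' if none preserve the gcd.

Old gcd = 2; gcd of others (without N[4]) = 2
New gcd for candidate v: gcd(2, v). Preserves old gcd iff gcd(2, v) = 2.
  Option A: v=40, gcd(2,40)=2 -> preserves
  Option B: v=79, gcd(2,79)=1 -> changes
  Option C: v=30, gcd(2,30)=2 -> preserves
  Option D: v=60, gcd(2,60)=2 -> preserves
  Option E: v=15, gcd(2,15)=1 -> changes

Answer: A C D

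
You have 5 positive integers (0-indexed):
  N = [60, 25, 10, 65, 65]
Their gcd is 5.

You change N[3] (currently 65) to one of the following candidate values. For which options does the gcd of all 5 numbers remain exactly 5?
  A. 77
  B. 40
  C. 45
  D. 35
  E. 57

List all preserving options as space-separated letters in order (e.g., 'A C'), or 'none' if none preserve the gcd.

Answer: B C D

Derivation:
Old gcd = 5; gcd of others (without N[3]) = 5
New gcd for candidate v: gcd(5, v). Preserves old gcd iff gcd(5, v) = 5.
  Option A: v=77, gcd(5,77)=1 -> changes
  Option B: v=40, gcd(5,40)=5 -> preserves
  Option C: v=45, gcd(5,45)=5 -> preserves
  Option D: v=35, gcd(5,35)=5 -> preserves
  Option E: v=57, gcd(5,57)=1 -> changes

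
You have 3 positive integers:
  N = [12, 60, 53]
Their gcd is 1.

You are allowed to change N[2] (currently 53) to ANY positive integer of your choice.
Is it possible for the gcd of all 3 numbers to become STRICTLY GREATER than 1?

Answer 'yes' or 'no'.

Answer: yes

Derivation:
Current gcd = 1
gcd of all OTHER numbers (without N[2]=53): gcd([12, 60]) = 12
The new gcd after any change is gcd(12, new_value).
This can be at most 12.
Since 12 > old gcd 1, the gcd CAN increase (e.g., set N[2] = 12).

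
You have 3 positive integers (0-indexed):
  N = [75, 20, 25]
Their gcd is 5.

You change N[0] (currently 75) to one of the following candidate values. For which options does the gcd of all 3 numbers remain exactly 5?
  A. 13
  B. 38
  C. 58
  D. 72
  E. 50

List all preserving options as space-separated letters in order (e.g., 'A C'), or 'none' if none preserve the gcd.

Old gcd = 5; gcd of others (without N[0]) = 5
New gcd for candidate v: gcd(5, v). Preserves old gcd iff gcd(5, v) = 5.
  Option A: v=13, gcd(5,13)=1 -> changes
  Option B: v=38, gcd(5,38)=1 -> changes
  Option C: v=58, gcd(5,58)=1 -> changes
  Option D: v=72, gcd(5,72)=1 -> changes
  Option E: v=50, gcd(5,50)=5 -> preserves

Answer: E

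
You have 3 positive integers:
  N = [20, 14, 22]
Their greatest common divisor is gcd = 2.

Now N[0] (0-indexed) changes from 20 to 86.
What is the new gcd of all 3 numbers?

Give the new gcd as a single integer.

Numbers: [20, 14, 22], gcd = 2
Change: index 0, 20 -> 86
gcd of the OTHER numbers (without index 0): gcd([14, 22]) = 2
New gcd = gcd(g_others, new_val) = gcd(2, 86) = 2

Answer: 2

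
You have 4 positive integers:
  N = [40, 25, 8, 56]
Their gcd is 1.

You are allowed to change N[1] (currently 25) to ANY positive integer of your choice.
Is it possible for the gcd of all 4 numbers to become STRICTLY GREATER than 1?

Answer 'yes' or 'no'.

Current gcd = 1
gcd of all OTHER numbers (without N[1]=25): gcd([40, 8, 56]) = 8
The new gcd after any change is gcd(8, new_value).
This can be at most 8.
Since 8 > old gcd 1, the gcd CAN increase (e.g., set N[1] = 8).

Answer: yes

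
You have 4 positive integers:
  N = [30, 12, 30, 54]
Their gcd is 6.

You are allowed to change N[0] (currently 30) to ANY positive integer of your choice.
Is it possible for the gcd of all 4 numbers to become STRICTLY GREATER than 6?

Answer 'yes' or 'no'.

Answer: no

Derivation:
Current gcd = 6
gcd of all OTHER numbers (without N[0]=30): gcd([12, 30, 54]) = 6
The new gcd after any change is gcd(6, new_value).
This can be at most 6.
Since 6 = old gcd 6, the gcd can only stay the same or decrease.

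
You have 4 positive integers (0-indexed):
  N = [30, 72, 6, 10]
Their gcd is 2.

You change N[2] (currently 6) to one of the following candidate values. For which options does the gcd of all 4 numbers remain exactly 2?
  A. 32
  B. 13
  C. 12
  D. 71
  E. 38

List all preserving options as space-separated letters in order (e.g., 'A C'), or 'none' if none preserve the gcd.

Answer: A C E

Derivation:
Old gcd = 2; gcd of others (without N[2]) = 2
New gcd for candidate v: gcd(2, v). Preserves old gcd iff gcd(2, v) = 2.
  Option A: v=32, gcd(2,32)=2 -> preserves
  Option B: v=13, gcd(2,13)=1 -> changes
  Option C: v=12, gcd(2,12)=2 -> preserves
  Option D: v=71, gcd(2,71)=1 -> changes
  Option E: v=38, gcd(2,38)=2 -> preserves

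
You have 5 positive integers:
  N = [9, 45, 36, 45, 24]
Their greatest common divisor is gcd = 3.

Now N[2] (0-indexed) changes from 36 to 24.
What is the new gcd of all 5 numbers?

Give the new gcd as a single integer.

Answer: 3

Derivation:
Numbers: [9, 45, 36, 45, 24], gcd = 3
Change: index 2, 36 -> 24
gcd of the OTHER numbers (without index 2): gcd([9, 45, 45, 24]) = 3
New gcd = gcd(g_others, new_val) = gcd(3, 24) = 3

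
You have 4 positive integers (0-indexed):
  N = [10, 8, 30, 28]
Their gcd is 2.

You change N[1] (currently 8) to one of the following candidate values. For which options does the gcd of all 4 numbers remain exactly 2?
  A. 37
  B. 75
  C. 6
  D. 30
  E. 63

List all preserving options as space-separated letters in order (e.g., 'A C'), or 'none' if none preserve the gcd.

Answer: C D

Derivation:
Old gcd = 2; gcd of others (without N[1]) = 2
New gcd for candidate v: gcd(2, v). Preserves old gcd iff gcd(2, v) = 2.
  Option A: v=37, gcd(2,37)=1 -> changes
  Option B: v=75, gcd(2,75)=1 -> changes
  Option C: v=6, gcd(2,6)=2 -> preserves
  Option D: v=30, gcd(2,30)=2 -> preserves
  Option E: v=63, gcd(2,63)=1 -> changes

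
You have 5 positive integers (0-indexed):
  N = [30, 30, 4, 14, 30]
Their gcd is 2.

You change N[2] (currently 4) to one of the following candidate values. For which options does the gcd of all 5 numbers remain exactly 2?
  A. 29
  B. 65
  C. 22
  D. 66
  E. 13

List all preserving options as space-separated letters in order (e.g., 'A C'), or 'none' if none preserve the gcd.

Answer: C D

Derivation:
Old gcd = 2; gcd of others (without N[2]) = 2
New gcd for candidate v: gcd(2, v). Preserves old gcd iff gcd(2, v) = 2.
  Option A: v=29, gcd(2,29)=1 -> changes
  Option B: v=65, gcd(2,65)=1 -> changes
  Option C: v=22, gcd(2,22)=2 -> preserves
  Option D: v=66, gcd(2,66)=2 -> preserves
  Option E: v=13, gcd(2,13)=1 -> changes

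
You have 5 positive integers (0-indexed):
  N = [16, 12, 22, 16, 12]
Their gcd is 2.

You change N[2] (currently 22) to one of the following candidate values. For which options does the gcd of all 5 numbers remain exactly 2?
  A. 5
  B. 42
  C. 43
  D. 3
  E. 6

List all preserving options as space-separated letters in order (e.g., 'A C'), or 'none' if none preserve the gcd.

Answer: B E

Derivation:
Old gcd = 2; gcd of others (without N[2]) = 4
New gcd for candidate v: gcd(4, v). Preserves old gcd iff gcd(4, v) = 2.
  Option A: v=5, gcd(4,5)=1 -> changes
  Option B: v=42, gcd(4,42)=2 -> preserves
  Option C: v=43, gcd(4,43)=1 -> changes
  Option D: v=3, gcd(4,3)=1 -> changes
  Option E: v=6, gcd(4,6)=2 -> preserves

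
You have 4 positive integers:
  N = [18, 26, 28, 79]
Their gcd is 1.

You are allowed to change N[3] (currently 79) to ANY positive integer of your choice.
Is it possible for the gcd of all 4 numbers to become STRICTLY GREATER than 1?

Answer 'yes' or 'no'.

Current gcd = 1
gcd of all OTHER numbers (without N[3]=79): gcd([18, 26, 28]) = 2
The new gcd after any change is gcd(2, new_value).
This can be at most 2.
Since 2 > old gcd 1, the gcd CAN increase (e.g., set N[3] = 2).

Answer: yes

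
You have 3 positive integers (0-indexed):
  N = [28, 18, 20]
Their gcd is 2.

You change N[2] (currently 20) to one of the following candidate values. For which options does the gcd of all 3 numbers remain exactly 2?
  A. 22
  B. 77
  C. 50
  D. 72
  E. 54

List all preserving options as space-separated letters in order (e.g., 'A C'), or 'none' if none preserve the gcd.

Old gcd = 2; gcd of others (without N[2]) = 2
New gcd for candidate v: gcd(2, v). Preserves old gcd iff gcd(2, v) = 2.
  Option A: v=22, gcd(2,22)=2 -> preserves
  Option B: v=77, gcd(2,77)=1 -> changes
  Option C: v=50, gcd(2,50)=2 -> preserves
  Option D: v=72, gcd(2,72)=2 -> preserves
  Option E: v=54, gcd(2,54)=2 -> preserves

Answer: A C D E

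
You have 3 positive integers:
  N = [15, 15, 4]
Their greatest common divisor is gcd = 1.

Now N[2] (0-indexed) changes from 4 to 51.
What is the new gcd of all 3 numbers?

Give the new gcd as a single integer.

Answer: 3

Derivation:
Numbers: [15, 15, 4], gcd = 1
Change: index 2, 4 -> 51
gcd of the OTHER numbers (without index 2): gcd([15, 15]) = 15
New gcd = gcd(g_others, new_val) = gcd(15, 51) = 3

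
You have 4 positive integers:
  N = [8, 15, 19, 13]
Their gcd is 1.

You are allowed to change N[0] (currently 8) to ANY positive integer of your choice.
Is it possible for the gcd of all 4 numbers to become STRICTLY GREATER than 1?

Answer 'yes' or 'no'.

Current gcd = 1
gcd of all OTHER numbers (without N[0]=8): gcd([15, 19, 13]) = 1
The new gcd after any change is gcd(1, new_value).
This can be at most 1.
Since 1 = old gcd 1, the gcd can only stay the same or decrease.

Answer: no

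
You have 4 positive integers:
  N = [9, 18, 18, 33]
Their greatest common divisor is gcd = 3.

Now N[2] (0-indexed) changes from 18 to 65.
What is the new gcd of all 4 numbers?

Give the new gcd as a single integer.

Answer: 1

Derivation:
Numbers: [9, 18, 18, 33], gcd = 3
Change: index 2, 18 -> 65
gcd of the OTHER numbers (without index 2): gcd([9, 18, 33]) = 3
New gcd = gcd(g_others, new_val) = gcd(3, 65) = 1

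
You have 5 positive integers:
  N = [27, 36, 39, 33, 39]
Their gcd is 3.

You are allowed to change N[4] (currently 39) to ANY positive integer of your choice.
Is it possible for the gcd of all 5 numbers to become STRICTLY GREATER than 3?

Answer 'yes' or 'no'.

Current gcd = 3
gcd of all OTHER numbers (without N[4]=39): gcd([27, 36, 39, 33]) = 3
The new gcd after any change is gcd(3, new_value).
This can be at most 3.
Since 3 = old gcd 3, the gcd can only stay the same or decrease.

Answer: no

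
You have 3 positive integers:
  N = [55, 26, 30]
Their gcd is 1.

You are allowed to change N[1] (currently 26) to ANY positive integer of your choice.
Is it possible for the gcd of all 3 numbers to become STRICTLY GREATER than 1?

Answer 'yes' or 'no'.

Answer: yes

Derivation:
Current gcd = 1
gcd of all OTHER numbers (without N[1]=26): gcd([55, 30]) = 5
The new gcd after any change is gcd(5, new_value).
This can be at most 5.
Since 5 > old gcd 1, the gcd CAN increase (e.g., set N[1] = 5).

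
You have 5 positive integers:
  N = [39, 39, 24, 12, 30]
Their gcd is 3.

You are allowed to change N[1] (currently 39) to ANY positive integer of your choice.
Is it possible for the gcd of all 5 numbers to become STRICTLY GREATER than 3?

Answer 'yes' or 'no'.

Current gcd = 3
gcd of all OTHER numbers (without N[1]=39): gcd([39, 24, 12, 30]) = 3
The new gcd after any change is gcd(3, new_value).
This can be at most 3.
Since 3 = old gcd 3, the gcd can only stay the same or decrease.

Answer: no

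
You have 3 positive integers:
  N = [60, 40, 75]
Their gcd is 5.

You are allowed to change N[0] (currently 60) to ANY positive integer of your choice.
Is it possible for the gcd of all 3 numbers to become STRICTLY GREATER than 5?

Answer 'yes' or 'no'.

Answer: no

Derivation:
Current gcd = 5
gcd of all OTHER numbers (without N[0]=60): gcd([40, 75]) = 5
The new gcd after any change is gcd(5, new_value).
This can be at most 5.
Since 5 = old gcd 5, the gcd can only stay the same or decrease.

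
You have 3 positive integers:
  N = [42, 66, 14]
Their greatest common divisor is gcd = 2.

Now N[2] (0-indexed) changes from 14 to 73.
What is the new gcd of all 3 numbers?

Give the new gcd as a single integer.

Numbers: [42, 66, 14], gcd = 2
Change: index 2, 14 -> 73
gcd of the OTHER numbers (without index 2): gcd([42, 66]) = 6
New gcd = gcd(g_others, new_val) = gcd(6, 73) = 1

Answer: 1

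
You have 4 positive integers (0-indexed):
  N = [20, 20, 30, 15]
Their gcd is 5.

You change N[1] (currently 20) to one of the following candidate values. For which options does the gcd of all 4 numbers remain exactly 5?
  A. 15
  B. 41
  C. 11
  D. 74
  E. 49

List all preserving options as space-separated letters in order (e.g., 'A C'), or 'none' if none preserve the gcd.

Answer: A

Derivation:
Old gcd = 5; gcd of others (without N[1]) = 5
New gcd for candidate v: gcd(5, v). Preserves old gcd iff gcd(5, v) = 5.
  Option A: v=15, gcd(5,15)=5 -> preserves
  Option B: v=41, gcd(5,41)=1 -> changes
  Option C: v=11, gcd(5,11)=1 -> changes
  Option D: v=74, gcd(5,74)=1 -> changes
  Option E: v=49, gcd(5,49)=1 -> changes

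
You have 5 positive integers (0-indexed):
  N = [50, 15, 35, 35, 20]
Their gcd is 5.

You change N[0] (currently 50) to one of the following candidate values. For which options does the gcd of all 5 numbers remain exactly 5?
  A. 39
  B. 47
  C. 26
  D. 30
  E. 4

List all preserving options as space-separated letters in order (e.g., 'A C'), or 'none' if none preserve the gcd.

Old gcd = 5; gcd of others (without N[0]) = 5
New gcd for candidate v: gcd(5, v). Preserves old gcd iff gcd(5, v) = 5.
  Option A: v=39, gcd(5,39)=1 -> changes
  Option B: v=47, gcd(5,47)=1 -> changes
  Option C: v=26, gcd(5,26)=1 -> changes
  Option D: v=30, gcd(5,30)=5 -> preserves
  Option E: v=4, gcd(5,4)=1 -> changes

Answer: D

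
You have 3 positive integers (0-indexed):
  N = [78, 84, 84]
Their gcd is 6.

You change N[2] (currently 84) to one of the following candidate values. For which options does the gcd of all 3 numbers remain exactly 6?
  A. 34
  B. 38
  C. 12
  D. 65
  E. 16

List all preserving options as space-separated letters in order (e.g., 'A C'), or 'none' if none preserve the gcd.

Answer: C

Derivation:
Old gcd = 6; gcd of others (without N[2]) = 6
New gcd for candidate v: gcd(6, v). Preserves old gcd iff gcd(6, v) = 6.
  Option A: v=34, gcd(6,34)=2 -> changes
  Option B: v=38, gcd(6,38)=2 -> changes
  Option C: v=12, gcd(6,12)=6 -> preserves
  Option D: v=65, gcd(6,65)=1 -> changes
  Option E: v=16, gcd(6,16)=2 -> changes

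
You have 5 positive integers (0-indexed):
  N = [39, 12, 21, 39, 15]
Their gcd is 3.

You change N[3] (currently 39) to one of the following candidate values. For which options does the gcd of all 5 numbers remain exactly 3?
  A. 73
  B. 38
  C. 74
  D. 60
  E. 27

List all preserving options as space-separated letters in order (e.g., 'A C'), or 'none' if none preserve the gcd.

Old gcd = 3; gcd of others (without N[3]) = 3
New gcd for candidate v: gcd(3, v). Preserves old gcd iff gcd(3, v) = 3.
  Option A: v=73, gcd(3,73)=1 -> changes
  Option B: v=38, gcd(3,38)=1 -> changes
  Option C: v=74, gcd(3,74)=1 -> changes
  Option D: v=60, gcd(3,60)=3 -> preserves
  Option E: v=27, gcd(3,27)=3 -> preserves

Answer: D E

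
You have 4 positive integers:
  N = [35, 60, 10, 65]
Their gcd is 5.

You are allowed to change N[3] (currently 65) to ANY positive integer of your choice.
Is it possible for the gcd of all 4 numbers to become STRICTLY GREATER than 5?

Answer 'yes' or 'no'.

Answer: no

Derivation:
Current gcd = 5
gcd of all OTHER numbers (without N[3]=65): gcd([35, 60, 10]) = 5
The new gcd after any change is gcd(5, new_value).
This can be at most 5.
Since 5 = old gcd 5, the gcd can only stay the same or decrease.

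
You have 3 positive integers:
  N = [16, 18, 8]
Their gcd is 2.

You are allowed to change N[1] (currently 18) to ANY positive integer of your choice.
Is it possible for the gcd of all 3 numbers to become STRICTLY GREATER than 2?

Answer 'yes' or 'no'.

Current gcd = 2
gcd of all OTHER numbers (without N[1]=18): gcd([16, 8]) = 8
The new gcd after any change is gcd(8, new_value).
This can be at most 8.
Since 8 > old gcd 2, the gcd CAN increase (e.g., set N[1] = 8).

Answer: yes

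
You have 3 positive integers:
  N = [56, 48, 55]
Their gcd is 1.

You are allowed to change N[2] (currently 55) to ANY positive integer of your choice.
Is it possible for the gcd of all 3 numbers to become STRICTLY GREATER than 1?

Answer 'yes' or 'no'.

Current gcd = 1
gcd of all OTHER numbers (without N[2]=55): gcd([56, 48]) = 8
The new gcd after any change is gcd(8, new_value).
This can be at most 8.
Since 8 > old gcd 1, the gcd CAN increase (e.g., set N[2] = 8).

Answer: yes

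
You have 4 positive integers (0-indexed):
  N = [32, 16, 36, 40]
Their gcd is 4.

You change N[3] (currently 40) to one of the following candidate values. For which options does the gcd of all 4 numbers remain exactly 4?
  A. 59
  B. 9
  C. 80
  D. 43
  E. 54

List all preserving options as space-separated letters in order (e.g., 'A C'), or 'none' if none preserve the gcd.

Old gcd = 4; gcd of others (without N[3]) = 4
New gcd for candidate v: gcd(4, v). Preserves old gcd iff gcd(4, v) = 4.
  Option A: v=59, gcd(4,59)=1 -> changes
  Option B: v=9, gcd(4,9)=1 -> changes
  Option C: v=80, gcd(4,80)=4 -> preserves
  Option D: v=43, gcd(4,43)=1 -> changes
  Option E: v=54, gcd(4,54)=2 -> changes

Answer: C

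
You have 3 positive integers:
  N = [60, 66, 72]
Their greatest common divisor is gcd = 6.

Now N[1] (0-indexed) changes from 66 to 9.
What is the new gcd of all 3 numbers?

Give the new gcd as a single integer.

Numbers: [60, 66, 72], gcd = 6
Change: index 1, 66 -> 9
gcd of the OTHER numbers (without index 1): gcd([60, 72]) = 12
New gcd = gcd(g_others, new_val) = gcd(12, 9) = 3

Answer: 3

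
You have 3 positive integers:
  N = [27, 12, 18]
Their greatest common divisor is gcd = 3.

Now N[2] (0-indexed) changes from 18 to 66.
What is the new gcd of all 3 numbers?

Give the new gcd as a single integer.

Answer: 3

Derivation:
Numbers: [27, 12, 18], gcd = 3
Change: index 2, 18 -> 66
gcd of the OTHER numbers (without index 2): gcd([27, 12]) = 3
New gcd = gcd(g_others, new_val) = gcd(3, 66) = 3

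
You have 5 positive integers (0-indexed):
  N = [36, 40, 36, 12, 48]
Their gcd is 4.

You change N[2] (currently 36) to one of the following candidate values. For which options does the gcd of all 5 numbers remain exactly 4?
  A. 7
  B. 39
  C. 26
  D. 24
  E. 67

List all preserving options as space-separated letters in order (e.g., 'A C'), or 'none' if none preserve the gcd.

Answer: D

Derivation:
Old gcd = 4; gcd of others (without N[2]) = 4
New gcd for candidate v: gcd(4, v). Preserves old gcd iff gcd(4, v) = 4.
  Option A: v=7, gcd(4,7)=1 -> changes
  Option B: v=39, gcd(4,39)=1 -> changes
  Option C: v=26, gcd(4,26)=2 -> changes
  Option D: v=24, gcd(4,24)=4 -> preserves
  Option E: v=67, gcd(4,67)=1 -> changes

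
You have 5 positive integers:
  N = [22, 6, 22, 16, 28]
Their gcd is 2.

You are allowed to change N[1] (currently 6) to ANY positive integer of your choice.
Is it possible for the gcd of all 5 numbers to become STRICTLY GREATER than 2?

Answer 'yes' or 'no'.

Answer: no

Derivation:
Current gcd = 2
gcd of all OTHER numbers (without N[1]=6): gcd([22, 22, 16, 28]) = 2
The new gcd after any change is gcd(2, new_value).
This can be at most 2.
Since 2 = old gcd 2, the gcd can only stay the same or decrease.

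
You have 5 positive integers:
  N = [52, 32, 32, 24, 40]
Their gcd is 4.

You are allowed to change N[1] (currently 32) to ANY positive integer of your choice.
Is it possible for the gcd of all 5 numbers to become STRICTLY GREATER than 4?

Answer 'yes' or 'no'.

Answer: no

Derivation:
Current gcd = 4
gcd of all OTHER numbers (without N[1]=32): gcd([52, 32, 24, 40]) = 4
The new gcd after any change is gcd(4, new_value).
This can be at most 4.
Since 4 = old gcd 4, the gcd can only stay the same or decrease.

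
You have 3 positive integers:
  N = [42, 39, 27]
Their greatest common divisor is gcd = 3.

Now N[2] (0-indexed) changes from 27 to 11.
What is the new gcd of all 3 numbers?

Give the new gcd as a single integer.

Answer: 1

Derivation:
Numbers: [42, 39, 27], gcd = 3
Change: index 2, 27 -> 11
gcd of the OTHER numbers (without index 2): gcd([42, 39]) = 3
New gcd = gcd(g_others, new_val) = gcd(3, 11) = 1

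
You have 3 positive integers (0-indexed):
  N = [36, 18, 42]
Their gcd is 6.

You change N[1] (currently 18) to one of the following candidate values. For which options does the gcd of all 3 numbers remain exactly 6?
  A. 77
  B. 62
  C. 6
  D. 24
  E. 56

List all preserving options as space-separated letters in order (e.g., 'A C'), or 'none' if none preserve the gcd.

Old gcd = 6; gcd of others (without N[1]) = 6
New gcd for candidate v: gcd(6, v). Preserves old gcd iff gcd(6, v) = 6.
  Option A: v=77, gcd(6,77)=1 -> changes
  Option B: v=62, gcd(6,62)=2 -> changes
  Option C: v=6, gcd(6,6)=6 -> preserves
  Option D: v=24, gcd(6,24)=6 -> preserves
  Option E: v=56, gcd(6,56)=2 -> changes

Answer: C D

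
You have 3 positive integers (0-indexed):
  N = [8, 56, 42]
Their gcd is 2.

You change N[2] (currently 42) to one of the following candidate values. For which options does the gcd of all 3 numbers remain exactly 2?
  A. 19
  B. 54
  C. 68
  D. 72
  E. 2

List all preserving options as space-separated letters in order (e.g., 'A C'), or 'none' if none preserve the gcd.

Old gcd = 2; gcd of others (without N[2]) = 8
New gcd for candidate v: gcd(8, v). Preserves old gcd iff gcd(8, v) = 2.
  Option A: v=19, gcd(8,19)=1 -> changes
  Option B: v=54, gcd(8,54)=2 -> preserves
  Option C: v=68, gcd(8,68)=4 -> changes
  Option D: v=72, gcd(8,72)=8 -> changes
  Option E: v=2, gcd(8,2)=2 -> preserves

Answer: B E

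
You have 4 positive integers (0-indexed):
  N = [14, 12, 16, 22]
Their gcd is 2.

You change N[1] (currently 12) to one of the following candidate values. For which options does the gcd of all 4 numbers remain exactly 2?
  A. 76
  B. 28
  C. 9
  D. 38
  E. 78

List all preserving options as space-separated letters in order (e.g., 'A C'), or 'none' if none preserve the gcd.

Old gcd = 2; gcd of others (without N[1]) = 2
New gcd for candidate v: gcd(2, v). Preserves old gcd iff gcd(2, v) = 2.
  Option A: v=76, gcd(2,76)=2 -> preserves
  Option B: v=28, gcd(2,28)=2 -> preserves
  Option C: v=9, gcd(2,9)=1 -> changes
  Option D: v=38, gcd(2,38)=2 -> preserves
  Option E: v=78, gcd(2,78)=2 -> preserves

Answer: A B D E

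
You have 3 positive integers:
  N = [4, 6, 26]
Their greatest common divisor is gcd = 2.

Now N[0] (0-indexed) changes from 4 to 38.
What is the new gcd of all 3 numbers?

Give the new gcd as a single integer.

Numbers: [4, 6, 26], gcd = 2
Change: index 0, 4 -> 38
gcd of the OTHER numbers (without index 0): gcd([6, 26]) = 2
New gcd = gcd(g_others, new_val) = gcd(2, 38) = 2

Answer: 2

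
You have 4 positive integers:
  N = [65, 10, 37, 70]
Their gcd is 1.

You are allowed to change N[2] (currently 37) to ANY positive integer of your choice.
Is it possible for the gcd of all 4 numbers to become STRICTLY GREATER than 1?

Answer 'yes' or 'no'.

Current gcd = 1
gcd of all OTHER numbers (without N[2]=37): gcd([65, 10, 70]) = 5
The new gcd after any change is gcd(5, new_value).
This can be at most 5.
Since 5 > old gcd 1, the gcd CAN increase (e.g., set N[2] = 5).

Answer: yes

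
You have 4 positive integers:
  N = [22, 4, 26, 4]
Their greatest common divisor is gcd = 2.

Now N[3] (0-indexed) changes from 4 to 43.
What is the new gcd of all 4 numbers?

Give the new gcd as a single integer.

Answer: 1

Derivation:
Numbers: [22, 4, 26, 4], gcd = 2
Change: index 3, 4 -> 43
gcd of the OTHER numbers (without index 3): gcd([22, 4, 26]) = 2
New gcd = gcd(g_others, new_val) = gcd(2, 43) = 1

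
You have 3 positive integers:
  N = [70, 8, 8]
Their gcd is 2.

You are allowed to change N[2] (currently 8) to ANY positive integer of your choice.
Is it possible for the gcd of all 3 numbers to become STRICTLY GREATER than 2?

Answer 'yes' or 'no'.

Current gcd = 2
gcd of all OTHER numbers (without N[2]=8): gcd([70, 8]) = 2
The new gcd after any change is gcd(2, new_value).
This can be at most 2.
Since 2 = old gcd 2, the gcd can only stay the same or decrease.

Answer: no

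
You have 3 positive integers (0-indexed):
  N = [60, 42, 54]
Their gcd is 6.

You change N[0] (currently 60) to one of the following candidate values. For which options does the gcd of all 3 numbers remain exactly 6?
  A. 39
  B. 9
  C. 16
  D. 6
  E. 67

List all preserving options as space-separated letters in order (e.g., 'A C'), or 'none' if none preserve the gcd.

Old gcd = 6; gcd of others (without N[0]) = 6
New gcd for candidate v: gcd(6, v). Preserves old gcd iff gcd(6, v) = 6.
  Option A: v=39, gcd(6,39)=3 -> changes
  Option B: v=9, gcd(6,9)=3 -> changes
  Option C: v=16, gcd(6,16)=2 -> changes
  Option D: v=6, gcd(6,6)=6 -> preserves
  Option E: v=67, gcd(6,67)=1 -> changes

Answer: D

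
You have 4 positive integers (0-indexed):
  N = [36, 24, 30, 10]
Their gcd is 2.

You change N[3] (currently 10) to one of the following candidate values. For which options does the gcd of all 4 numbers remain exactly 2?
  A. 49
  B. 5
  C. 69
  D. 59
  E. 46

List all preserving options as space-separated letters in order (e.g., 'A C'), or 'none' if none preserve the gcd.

Old gcd = 2; gcd of others (without N[3]) = 6
New gcd for candidate v: gcd(6, v). Preserves old gcd iff gcd(6, v) = 2.
  Option A: v=49, gcd(6,49)=1 -> changes
  Option B: v=5, gcd(6,5)=1 -> changes
  Option C: v=69, gcd(6,69)=3 -> changes
  Option D: v=59, gcd(6,59)=1 -> changes
  Option E: v=46, gcd(6,46)=2 -> preserves

Answer: E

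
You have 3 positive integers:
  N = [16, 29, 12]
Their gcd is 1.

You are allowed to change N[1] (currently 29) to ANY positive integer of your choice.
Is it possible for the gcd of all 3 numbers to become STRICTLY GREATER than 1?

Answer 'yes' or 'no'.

Answer: yes

Derivation:
Current gcd = 1
gcd of all OTHER numbers (without N[1]=29): gcd([16, 12]) = 4
The new gcd after any change is gcd(4, new_value).
This can be at most 4.
Since 4 > old gcd 1, the gcd CAN increase (e.g., set N[1] = 4).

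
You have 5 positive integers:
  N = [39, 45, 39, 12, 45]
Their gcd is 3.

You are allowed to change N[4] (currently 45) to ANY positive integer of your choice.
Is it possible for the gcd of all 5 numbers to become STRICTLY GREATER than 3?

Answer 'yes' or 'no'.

Answer: no

Derivation:
Current gcd = 3
gcd of all OTHER numbers (without N[4]=45): gcd([39, 45, 39, 12]) = 3
The new gcd after any change is gcd(3, new_value).
This can be at most 3.
Since 3 = old gcd 3, the gcd can only stay the same or decrease.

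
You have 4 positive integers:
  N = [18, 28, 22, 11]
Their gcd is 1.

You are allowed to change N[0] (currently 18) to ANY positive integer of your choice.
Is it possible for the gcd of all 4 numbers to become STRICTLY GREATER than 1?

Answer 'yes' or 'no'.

Current gcd = 1
gcd of all OTHER numbers (without N[0]=18): gcd([28, 22, 11]) = 1
The new gcd after any change is gcd(1, new_value).
This can be at most 1.
Since 1 = old gcd 1, the gcd can only stay the same or decrease.

Answer: no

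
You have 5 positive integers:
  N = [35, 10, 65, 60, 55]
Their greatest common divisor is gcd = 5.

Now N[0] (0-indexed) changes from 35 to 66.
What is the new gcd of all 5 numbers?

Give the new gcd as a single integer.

Numbers: [35, 10, 65, 60, 55], gcd = 5
Change: index 0, 35 -> 66
gcd of the OTHER numbers (without index 0): gcd([10, 65, 60, 55]) = 5
New gcd = gcd(g_others, new_val) = gcd(5, 66) = 1

Answer: 1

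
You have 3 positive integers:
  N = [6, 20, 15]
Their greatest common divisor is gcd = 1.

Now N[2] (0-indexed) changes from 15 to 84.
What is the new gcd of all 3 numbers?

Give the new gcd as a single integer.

Numbers: [6, 20, 15], gcd = 1
Change: index 2, 15 -> 84
gcd of the OTHER numbers (without index 2): gcd([6, 20]) = 2
New gcd = gcd(g_others, new_val) = gcd(2, 84) = 2

Answer: 2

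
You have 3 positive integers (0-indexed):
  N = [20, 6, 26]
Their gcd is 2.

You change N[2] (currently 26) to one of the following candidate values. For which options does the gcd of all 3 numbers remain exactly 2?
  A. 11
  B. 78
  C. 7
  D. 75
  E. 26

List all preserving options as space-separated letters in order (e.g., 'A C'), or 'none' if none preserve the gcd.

Answer: B E

Derivation:
Old gcd = 2; gcd of others (without N[2]) = 2
New gcd for candidate v: gcd(2, v). Preserves old gcd iff gcd(2, v) = 2.
  Option A: v=11, gcd(2,11)=1 -> changes
  Option B: v=78, gcd(2,78)=2 -> preserves
  Option C: v=7, gcd(2,7)=1 -> changes
  Option D: v=75, gcd(2,75)=1 -> changes
  Option E: v=26, gcd(2,26)=2 -> preserves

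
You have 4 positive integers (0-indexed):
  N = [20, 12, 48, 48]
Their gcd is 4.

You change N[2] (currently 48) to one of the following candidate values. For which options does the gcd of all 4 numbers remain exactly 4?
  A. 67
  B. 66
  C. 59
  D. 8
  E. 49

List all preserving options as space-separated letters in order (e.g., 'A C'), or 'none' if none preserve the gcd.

Old gcd = 4; gcd of others (without N[2]) = 4
New gcd for candidate v: gcd(4, v). Preserves old gcd iff gcd(4, v) = 4.
  Option A: v=67, gcd(4,67)=1 -> changes
  Option B: v=66, gcd(4,66)=2 -> changes
  Option C: v=59, gcd(4,59)=1 -> changes
  Option D: v=8, gcd(4,8)=4 -> preserves
  Option E: v=49, gcd(4,49)=1 -> changes

Answer: D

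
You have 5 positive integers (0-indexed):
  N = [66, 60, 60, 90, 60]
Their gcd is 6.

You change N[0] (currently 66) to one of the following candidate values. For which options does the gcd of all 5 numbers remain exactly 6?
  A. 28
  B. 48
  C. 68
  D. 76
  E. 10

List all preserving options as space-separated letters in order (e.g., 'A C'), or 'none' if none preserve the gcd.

Old gcd = 6; gcd of others (without N[0]) = 30
New gcd for candidate v: gcd(30, v). Preserves old gcd iff gcd(30, v) = 6.
  Option A: v=28, gcd(30,28)=2 -> changes
  Option B: v=48, gcd(30,48)=6 -> preserves
  Option C: v=68, gcd(30,68)=2 -> changes
  Option D: v=76, gcd(30,76)=2 -> changes
  Option E: v=10, gcd(30,10)=10 -> changes

Answer: B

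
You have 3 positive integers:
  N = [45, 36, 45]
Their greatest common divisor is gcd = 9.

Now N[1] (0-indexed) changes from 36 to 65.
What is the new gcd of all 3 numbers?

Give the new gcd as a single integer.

Numbers: [45, 36, 45], gcd = 9
Change: index 1, 36 -> 65
gcd of the OTHER numbers (without index 1): gcd([45, 45]) = 45
New gcd = gcd(g_others, new_val) = gcd(45, 65) = 5

Answer: 5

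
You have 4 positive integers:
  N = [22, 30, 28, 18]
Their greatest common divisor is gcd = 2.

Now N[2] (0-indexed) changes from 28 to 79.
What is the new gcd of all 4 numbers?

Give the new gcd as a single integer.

Answer: 1

Derivation:
Numbers: [22, 30, 28, 18], gcd = 2
Change: index 2, 28 -> 79
gcd of the OTHER numbers (without index 2): gcd([22, 30, 18]) = 2
New gcd = gcd(g_others, new_val) = gcd(2, 79) = 1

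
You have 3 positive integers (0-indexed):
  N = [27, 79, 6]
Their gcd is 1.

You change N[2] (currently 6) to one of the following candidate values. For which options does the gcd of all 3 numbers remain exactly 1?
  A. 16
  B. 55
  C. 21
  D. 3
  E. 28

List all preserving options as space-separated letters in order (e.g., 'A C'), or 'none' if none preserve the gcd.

Answer: A B C D E

Derivation:
Old gcd = 1; gcd of others (without N[2]) = 1
New gcd for candidate v: gcd(1, v). Preserves old gcd iff gcd(1, v) = 1.
  Option A: v=16, gcd(1,16)=1 -> preserves
  Option B: v=55, gcd(1,55)=1 -> preserves
  Option C: v=21, gcd(1,21)=1 -> preserves
  Option D: v=3, gcd(1,3)=1 -> preserves
  Option E: v=28, gcd(1,28)=1 -> preserves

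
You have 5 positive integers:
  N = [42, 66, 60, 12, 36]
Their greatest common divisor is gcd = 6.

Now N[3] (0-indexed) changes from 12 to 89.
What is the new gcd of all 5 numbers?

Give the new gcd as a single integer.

Numbers: [42, 66, 60, 12, 36], gcd = 6
Change: index 3, 12 -> 89
gcd of the OTHER numbers (without index 3): gcd([42, 66, 60, 36]) = 6
New gcd = gcd(g_others, new_val) = gcd(6, 89) = 1

Answer: 1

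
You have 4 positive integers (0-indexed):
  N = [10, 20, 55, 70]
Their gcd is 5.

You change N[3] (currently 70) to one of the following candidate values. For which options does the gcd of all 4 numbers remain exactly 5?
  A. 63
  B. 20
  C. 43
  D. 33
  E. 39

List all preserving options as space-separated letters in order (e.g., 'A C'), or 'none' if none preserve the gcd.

Answer: B

Derivation:
Old gcd = 5; gcd of others (without N[3]) = 5
New gcd for candidate v: gcd(5, v). Preserves old gcd iff gcd(5, v) = 5.
  Option A: v=63, gcd(5,63)=1 -> changes
  Option B: v=20, gcd(5,20)=5 -> preserves
  Option C: v=43, gcd(5,43)=1 -> changes
  Option D: v=33, gcd(5,33)=1 -> changes
  Option E: v=39, gcd(5,39)=1 -> changes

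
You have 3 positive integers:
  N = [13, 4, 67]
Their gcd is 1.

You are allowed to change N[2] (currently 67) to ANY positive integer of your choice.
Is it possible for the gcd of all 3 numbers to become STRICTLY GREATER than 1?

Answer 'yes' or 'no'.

Answer: no

Derivation:
Current gcd = 1
gcd of all OTHER numbers (without N[2]=67): gcd([13, 4]) = 1
The new gcd after any change is gcd(1, new_value).
This can be at most 1.
Since 1 = old gcd 1, the gcd can only stay the same or decrease.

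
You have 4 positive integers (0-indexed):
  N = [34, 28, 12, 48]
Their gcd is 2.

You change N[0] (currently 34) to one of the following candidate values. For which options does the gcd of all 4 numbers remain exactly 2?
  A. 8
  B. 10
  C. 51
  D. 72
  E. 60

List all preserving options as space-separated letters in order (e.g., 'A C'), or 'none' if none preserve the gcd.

Answer: B

Derivation:
Old gcd = 2; gcd of others (without N[0]) = 4
New gcd for candidate v: gcd(4, v). Preserves old gcd iff gcd(4, v) = 2.
  Option A: v=8, gcd(4,8)=4 -> changes
  Option B: v=10, gcd(4,10)=2 -> preserves
  Option C: v=51, gcd(4,51)=1 -> changes
  Option D: v=72, gcd(4,72)=4 -> changes
  Option E: v=60, gcd(4,60)=4 -> changes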